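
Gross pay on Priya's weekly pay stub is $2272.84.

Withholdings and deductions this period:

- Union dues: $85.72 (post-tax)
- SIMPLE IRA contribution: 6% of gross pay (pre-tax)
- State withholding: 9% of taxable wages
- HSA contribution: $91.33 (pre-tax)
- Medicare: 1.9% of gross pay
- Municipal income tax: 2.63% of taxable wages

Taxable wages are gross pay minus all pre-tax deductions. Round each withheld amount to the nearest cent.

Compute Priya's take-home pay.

HSA contribution: $91.33
SIMPLE IRA contribution: $2272.84 × 0.06 = $136.37
Pre-tax total = $91.33 + $136.37 = $227.70
Taxable wages = $2272.84 − $227.70 = $2045.14
Municipal income tax: $2045.14 × 0.0263 = $53.79
State withholding: $2045.14 × 0.09 = $184.06
Medicare: $2272.84 × 0.019 = $43.18
Union dues: $85.72
Total deductions = $91.33 + $136.37 + $53.79 + $184.06 + $43.18 + $85.72 = $594.45
Net pay = $2272.84 − $594.45 = $1678.39

$1678.39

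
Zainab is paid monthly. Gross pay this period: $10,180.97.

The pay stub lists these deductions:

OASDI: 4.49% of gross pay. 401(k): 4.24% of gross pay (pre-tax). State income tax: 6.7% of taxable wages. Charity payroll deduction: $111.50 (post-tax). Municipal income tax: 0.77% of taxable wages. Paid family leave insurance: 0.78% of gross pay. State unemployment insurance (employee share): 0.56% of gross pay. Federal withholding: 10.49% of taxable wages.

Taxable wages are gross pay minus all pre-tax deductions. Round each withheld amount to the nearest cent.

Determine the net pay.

401(k): $10,180.97 × 0.0424 = $431.67
Taxable wages = $10,180.97 − $431.67 = $9,749.30
State income tax: $9,749.30 × 0.067 = $653.20
Municipal income tax: $9,749.30 × 0.0077 = $75.07
Federal withholding: $9,749.30 × 0.1049 = $1,022.70
State unemployment insurance (employee share): $10,180.97 × 0.0056 = $57.01
Paid family leave insurance: $10,180.97 × 0.0078 = $79.41
OASDI: $10,180.97 × 0.0449 = $457.13
Charity payroll deduction: $111.50
Total deductions = $431.67 + $653.20 + $75.07 + $1,022.70 + $57.01 + $79.41 + $457.13 + $111.50 = $2,887.69
Net pay = $10,180.97 − $2,887.69 = $7,293.28

$7,293.28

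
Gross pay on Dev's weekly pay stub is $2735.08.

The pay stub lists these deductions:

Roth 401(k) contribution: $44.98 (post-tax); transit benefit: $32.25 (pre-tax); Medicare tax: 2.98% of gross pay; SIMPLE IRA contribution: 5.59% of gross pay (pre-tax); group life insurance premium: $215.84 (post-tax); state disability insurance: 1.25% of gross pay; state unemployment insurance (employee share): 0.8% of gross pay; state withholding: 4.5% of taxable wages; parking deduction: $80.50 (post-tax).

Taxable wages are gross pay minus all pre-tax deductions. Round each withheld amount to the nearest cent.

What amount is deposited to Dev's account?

$1956.29

SIMPLE IRA contribution: $2735.08 × 0.0559 = $152.89
Transit benefit: $32.25
Pre-tax total = $152.89 + $32.25 = $185.14
Taxable wages = $2735.08 − $185.14 = $2549.94
State withholding: $2549.94 × 0.045 = $114.75
Medicare tax: $2735.08 × 0.0298 = $81.51
State disability insurance: $2735.08 × 0.0125 = $34.19
State unemployment insurance (employee share): $2735.08 × 0.008 = $21.88
Roth 401(k) contribution: $44.98
Parking deduction: $80.50
Group life insurance premium: $215.84
Total deductions = $152.89 + $32.25 + $114.75 + $81.51 + $34.19 + $21.88 + $44.98 + $80.50 + $215.84 = $778.79
Net pay = $2735.08 − $778.79 = $1956.29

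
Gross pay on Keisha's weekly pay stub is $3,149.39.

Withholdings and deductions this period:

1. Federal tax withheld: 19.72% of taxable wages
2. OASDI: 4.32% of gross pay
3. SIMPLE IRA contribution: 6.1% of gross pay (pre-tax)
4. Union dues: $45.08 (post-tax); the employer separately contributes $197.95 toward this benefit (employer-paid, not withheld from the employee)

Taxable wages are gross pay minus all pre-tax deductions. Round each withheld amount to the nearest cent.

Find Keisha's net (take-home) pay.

$2,192.97

SIMPLE IRA contribution: $3,149.39 × 0.061 = $192.11
Taxable wages = $3,149.39 − $192.11 = $2,957.28
Federal tax withheld: $2,957.28 × 0.1972 = $583.18
OASDI: $3,149.39 × 0.0432 = $136.05
Union dues: $45.08
(Employer's $197.95 toward union dues is not withheld from the employee.)
Total deductions = $192.11 + $583.18 + $136.05 + $45.08 = $956.42
Net pay = $3,149.39 − $956.42 = $2,192.97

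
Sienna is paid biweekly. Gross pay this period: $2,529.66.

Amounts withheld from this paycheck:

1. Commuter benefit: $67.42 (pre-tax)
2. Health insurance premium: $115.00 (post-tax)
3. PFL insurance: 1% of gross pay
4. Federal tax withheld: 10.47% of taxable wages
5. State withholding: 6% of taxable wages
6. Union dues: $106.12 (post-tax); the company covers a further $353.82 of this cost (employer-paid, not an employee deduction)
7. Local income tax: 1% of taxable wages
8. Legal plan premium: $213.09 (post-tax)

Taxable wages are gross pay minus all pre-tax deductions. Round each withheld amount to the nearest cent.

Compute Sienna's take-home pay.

$1,572.58

Commuter benefit: $67.42
Taxable wages = $2,529.66 − $67.42 = $2,462.24
Local income tax: $2,462.24 × 0.01 = $24.62
Federal tax withheld: $2,462.24 × 0.1047 = $257.80
State withholding: $2,462.24 × 0.06 = $147.73
PFL insurance: $2,529.66 × 0.01 = $25.30
Union dues: $106.12
Health insurance premium: $115.00
Legal plan premium: $213.09
(Employer's $353.82 toward union dues is not withheld from the employee.)
Total deductions = $67.42 + $24.62 + $257.80 + $147.73 + $25.30 + $106.12 + $115.00 + $213.09 = $957.08
Net pay = $2,529.66 − $957.08 = $1,572.58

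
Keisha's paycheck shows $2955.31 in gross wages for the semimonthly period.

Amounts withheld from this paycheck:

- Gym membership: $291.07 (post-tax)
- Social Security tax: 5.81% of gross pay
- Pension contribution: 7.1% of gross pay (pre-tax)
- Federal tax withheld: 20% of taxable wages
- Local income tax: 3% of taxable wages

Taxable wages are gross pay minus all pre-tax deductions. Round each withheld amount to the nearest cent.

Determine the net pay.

Pension contribution: $2955.31 × 0.071 = $209.83
Taxable wages = $2955.31 − $209.83 = $2745.48
Federal tax withheld: $2745.48 × 0.2 = $549.10
Local income tax: $2745.48 × 0.03 = $82.36
Social Security tax: $2955.31 × 0.0581 = $171.70
Gym membership: $291.07
Total deductions = $209.83 + $549.10 + $82.36 + $171.70 + $291.07 = $1304.06
Net pay = $2955.31 − $1304.06 = $1651.25

$1651.25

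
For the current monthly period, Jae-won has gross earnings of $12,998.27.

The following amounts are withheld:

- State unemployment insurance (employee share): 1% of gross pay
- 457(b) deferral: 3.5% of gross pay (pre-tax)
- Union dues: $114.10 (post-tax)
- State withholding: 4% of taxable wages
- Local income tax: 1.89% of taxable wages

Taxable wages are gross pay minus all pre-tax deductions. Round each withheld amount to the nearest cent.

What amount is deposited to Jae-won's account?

457(b) deferral: $12,998.27 × 0.035 = $454.94
Taxable wages = $12,998.27 − $454.94 = $12,543.33
State withholding: $12,543.33 × 0.04 = $501.73
Local income tax: $12,543.33 × 0.0189 = $237.07
State unemployment insurance (employee share): $12,998.27 × 0.01 = $129.98
Union dues: $114.10
Total deductions = $454.94 + $501.73 + $237.07 + $129.98 + $114.10 = $1,437.82
Net pay = $12,998.27 − $1,437.82 = $11,560.45

$11,560.45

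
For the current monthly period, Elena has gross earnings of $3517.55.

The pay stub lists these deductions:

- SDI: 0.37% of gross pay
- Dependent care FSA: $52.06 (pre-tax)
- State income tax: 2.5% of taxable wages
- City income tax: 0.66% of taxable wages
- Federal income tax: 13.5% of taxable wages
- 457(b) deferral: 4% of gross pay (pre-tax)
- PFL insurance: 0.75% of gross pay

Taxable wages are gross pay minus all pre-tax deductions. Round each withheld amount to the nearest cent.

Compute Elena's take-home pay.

$2731.49

Dependent care FSA: $52.06
457(b) deferral: $3517.55 × 0.04 = $140.70
Pre-tax total = $52.06 + $140.70 = $192.76
Taxable wages = $3517.55 − $192.76 = $3324.79
Federal income tax: $3324.79 × 0.135 = $448.85
State income tax: $3324.79 × 0.025 = $83.12
City income tax: $3324.79 × 0.0066 = $21.94
PFL insurance: $3517.55 × 0.0075 = $26.38
SDI: $3517.55 × 0.0037 = $13.01
Total deductions = $52.06 + $140.70 + $448.85 + $83.12 + $21.94 + $26.38 + $13.01 = $786.06
Net pay = $3517.55 − $786.06 = $2731.49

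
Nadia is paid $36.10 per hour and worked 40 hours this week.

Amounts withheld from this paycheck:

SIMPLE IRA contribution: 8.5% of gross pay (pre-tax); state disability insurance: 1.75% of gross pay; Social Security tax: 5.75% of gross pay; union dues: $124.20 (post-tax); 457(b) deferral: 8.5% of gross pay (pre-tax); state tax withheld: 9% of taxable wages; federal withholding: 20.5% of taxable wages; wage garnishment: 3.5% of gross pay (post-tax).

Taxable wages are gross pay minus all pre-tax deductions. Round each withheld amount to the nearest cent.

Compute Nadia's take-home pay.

$561.91

Gross pay: 40 × $36.10 = $1,444.00
SIMPLE IRA contribution: $1,444.00 × 0.085 = $122.74
457(b) deferral: $1,444.00 × 0.085 = $122.74
Pre-tax total = $122.74 + $122.74 = $245.48
Taxable wages = $1,444.00 − $245.48 = $1,198.52
Federal withholding: $1,198.52 × 0.205 = $245.70
State tax withheld: $1,198.52 × 0.09 = $107.87
State disability insurance: $1,444.00 × 0.0175 = $25.27
Social Security tax: $1,444.00 × 0.0575 = $83.03
Wage garnishment: $1,444.00 × 0.035 = $50.54
Union dues: $124.20
Total deductions = $122.74 + $122.74 + $245.70 + $107.87 + $25.27 + $83.03 + $50.54 + $124.20 = $882.09
Net pay = $1,444.00 − $882.09 = $561.91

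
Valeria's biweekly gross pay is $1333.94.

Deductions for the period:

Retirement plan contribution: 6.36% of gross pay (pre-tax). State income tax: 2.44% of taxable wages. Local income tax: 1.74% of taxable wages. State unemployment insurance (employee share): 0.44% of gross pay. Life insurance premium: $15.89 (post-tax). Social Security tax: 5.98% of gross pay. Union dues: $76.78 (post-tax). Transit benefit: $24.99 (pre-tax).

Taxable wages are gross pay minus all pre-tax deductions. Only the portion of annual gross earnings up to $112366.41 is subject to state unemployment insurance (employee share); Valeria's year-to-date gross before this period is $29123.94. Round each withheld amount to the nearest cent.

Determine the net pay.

Retirement plan contribution: $1333.94 × 0.0636 = $84.84
Transit benefit: $24.99
Pre-tax total = $84.84 + $24.99 = $109.83
Taxable wages = $1333.94 − $109.83 = $1224.11
Local income tax: $1224.11 × 0.0174 = $21.30
State income tax: $1224.11 × 0.0244 = $29.87
State unemployment insurance (employee share): cap not yet reached, full $1333.94 is subject → $1333.94 × 0.0044 = $5.87
Social Security tax: $1333.94 × 0.0598 = $79.77
Union dues: $76.78
Life insurance premium: $15.89
Total deductions = $84.84 + $24.99 + $21.30 + $29.87 + $5.87 + $79.77 + $76.78 + $15.89 = $339.31
Net pay = $1333.94 − $339.31 = $994.63

$994.63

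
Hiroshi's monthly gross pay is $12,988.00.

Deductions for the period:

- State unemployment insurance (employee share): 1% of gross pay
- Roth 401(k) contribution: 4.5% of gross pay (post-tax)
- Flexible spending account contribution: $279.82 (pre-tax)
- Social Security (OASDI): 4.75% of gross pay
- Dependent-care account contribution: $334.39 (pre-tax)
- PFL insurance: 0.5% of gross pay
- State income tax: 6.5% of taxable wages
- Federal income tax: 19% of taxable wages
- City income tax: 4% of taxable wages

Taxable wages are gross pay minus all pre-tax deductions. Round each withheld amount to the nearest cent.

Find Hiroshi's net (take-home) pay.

$7,327.31

Dependent-care account contribution: $334.39
Flexible spending account contribution: $279.82
Pre-tax total = $334.39 + $279.82 = $614.21
Taxable wages = $12,988.00 − $614.21 = $12,373.79
City income tax: $12,373.79 × 0.04 = $494.95
State income tax: $12,373.79 × 0.065 = $804.30
Federal income tax: $12,373.79 × 0.19 = $2,351.02
State unemployment insurance (employee share): $12,988.00 × 0.01 = $129.88
Social Security (OASDI): $12,988.00 × 0.0475 = $616.93
PFL insurance: $12,988.00 × 0.005 = $64.94
Roth 401(k) contribution: $12,988.00 × 0.045 = $584.46
Total deductions = $334.39 + $279.82 + $494.95 + $804.30 + $2,351.02 + $129.88 + $616.93 + $64.94 + $584.46 = $5,660.69
Net pay = $12,988.00 − $5,660.69 = $7,327.31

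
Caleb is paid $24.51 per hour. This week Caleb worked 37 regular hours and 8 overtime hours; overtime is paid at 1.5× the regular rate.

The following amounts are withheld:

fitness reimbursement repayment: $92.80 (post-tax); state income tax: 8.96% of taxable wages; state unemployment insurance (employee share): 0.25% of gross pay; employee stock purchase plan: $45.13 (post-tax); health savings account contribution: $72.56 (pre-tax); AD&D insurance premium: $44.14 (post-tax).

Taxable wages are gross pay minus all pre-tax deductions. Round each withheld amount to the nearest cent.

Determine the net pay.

$842.25

Regular pay: 37 × $24.51 = $906.87
Overtime pay: 8 × $24.51 × 1.5 = $294.12
Gross pay = $906.87 + $294.12 = $1,200.99
Health savings account contribution: $72.56
Taxable wages = $1,200.99 − $72.56 = $1,128.43
State income tax: $1,128.43 × 0.0896 = $101.11
State unemployment insurance (employee share): $1,200.99 × 0.0025 = $3.00
AD&D insurance premium: $44.14
Employee stock purchase plan: $45.13
Fitness reimbursement repayment: $92.80
Total deductions = $72.56 + $101.11 + $3.00 + $44.14 + $45.13 + $92.80 = $358.74
Net pay = $1,200.99 − $358.74 = $842.25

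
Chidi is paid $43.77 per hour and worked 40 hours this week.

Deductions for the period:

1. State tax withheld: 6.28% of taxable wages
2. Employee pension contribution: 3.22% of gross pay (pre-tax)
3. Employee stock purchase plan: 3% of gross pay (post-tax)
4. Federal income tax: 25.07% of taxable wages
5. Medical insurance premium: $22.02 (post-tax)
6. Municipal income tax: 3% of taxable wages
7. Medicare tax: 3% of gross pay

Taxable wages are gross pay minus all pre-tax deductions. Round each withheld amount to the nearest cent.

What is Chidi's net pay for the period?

Gross pay: 40 × $43.77 = $1,750.80
Employee pension contribution: $1,750.80 × 0.0322 = $56.38
Taxable wages = $1,750.80 − $56.38 = $1,694.42
State tax withheld: $1,694.42 × 0.0628 = $106.41
Federal income tax: $1,694.42 × 0.2507 = $424.79
Municipal income tax: $1,694.42 × 0.03 = $50.83
Medicare tax: $1,750.80 × 0.03 = $52.52
Medical insurance premium: $22.02
Employee stock purchase plan: $1,750.80 × 0.03 = $52.52
Total deductions = $56.38 + $106.41 + $424.79 + $50.83 + $52.52 + $22.02 + $52.52 = $765.47
Net pay = $1,750.80 − $765.47 = $985.33

$985.33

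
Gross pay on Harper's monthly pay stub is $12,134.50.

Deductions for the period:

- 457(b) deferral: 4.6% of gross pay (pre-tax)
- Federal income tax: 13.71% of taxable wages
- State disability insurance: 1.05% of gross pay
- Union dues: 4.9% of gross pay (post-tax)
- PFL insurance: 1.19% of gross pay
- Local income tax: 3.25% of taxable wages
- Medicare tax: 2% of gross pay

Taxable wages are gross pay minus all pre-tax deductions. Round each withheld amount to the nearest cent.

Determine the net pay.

$8,503.88

457(b) deferral: $12,134.50 × 0.046 = $558.19
Taxable wages = $12,134.50 − $558.19 = $11,576.31
Local income tax: $11,576.31 × 0.0325 = $376.23
Federal income tax: $11,576.31 × 0.1371 = $1,587.11
PFL insurance: $12,134.50 × 0.0119 = $144.40
Medicare tax: $12,134.50 × 0.02 = $242.69
State disability insurance: $12,134.50 × 0.0105 = $127.41
Union dues: $12,134.50 × 0.049 = $594.59
Total deductions = $558.19 + $376.23 + $1,587.11 + $144.40 + $242.69 + $127.41 + $594.59 = $3,630.62
Net pay = $12,134.50 − $3,630.62 = $8,503.88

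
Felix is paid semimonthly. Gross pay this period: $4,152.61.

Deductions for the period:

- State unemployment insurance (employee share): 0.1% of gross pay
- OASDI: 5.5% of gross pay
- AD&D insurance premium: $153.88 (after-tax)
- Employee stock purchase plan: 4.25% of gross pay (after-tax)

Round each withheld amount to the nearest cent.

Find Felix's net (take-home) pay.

$3,589.70

State unemployment insurance (employee share): $4,152.61 × 0.001 = $4.15
OASDI: $4,152.61 × 0.055 = $228.39
Employee stock purchase plan: $4,152.61 × 0.0425 = $176.49
AD&D insurance premium: $153.88
Total deductions = $4.15 + $228.39 + $176.49 + $153.88 = $562.91
Net pay = $4,152.61 − $562.91 = $3,589.70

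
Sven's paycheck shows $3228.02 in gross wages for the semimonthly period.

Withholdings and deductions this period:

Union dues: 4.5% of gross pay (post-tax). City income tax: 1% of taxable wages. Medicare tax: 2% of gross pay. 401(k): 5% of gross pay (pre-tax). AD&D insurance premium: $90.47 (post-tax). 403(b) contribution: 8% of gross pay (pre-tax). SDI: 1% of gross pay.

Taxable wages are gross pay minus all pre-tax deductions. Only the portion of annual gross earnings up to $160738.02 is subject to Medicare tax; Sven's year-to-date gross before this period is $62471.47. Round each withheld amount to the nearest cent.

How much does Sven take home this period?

$2447.73

403(b) contribution: $3228.02 × 0.08 = $258.24
401(k): $3228.02 × 0.05 = $161.40
Pre-tax total = $258.24 + $161.40 = $419.64
Taxable wages = $3228.02 − $419.64 = $2808.38
City income tax: $2808.38 × 0.01 = $28.08
Medicare tax: cap not yet reached, full $3228.02 is subject → $3228.02 × 0.02 = $64.56
SDI: $3228.02 × 0.01 = $32.28
Union dues: $3228.02 × 0.045 = $145.26
AD&D insurance premium: $90.47
Total deductions = $258.24 + $161.40 + $28.08 + $64.56 + $32.28 + $145.26 + $90.47 = $780.29
Net pay = $3228.02 − $780.29 = $2447.73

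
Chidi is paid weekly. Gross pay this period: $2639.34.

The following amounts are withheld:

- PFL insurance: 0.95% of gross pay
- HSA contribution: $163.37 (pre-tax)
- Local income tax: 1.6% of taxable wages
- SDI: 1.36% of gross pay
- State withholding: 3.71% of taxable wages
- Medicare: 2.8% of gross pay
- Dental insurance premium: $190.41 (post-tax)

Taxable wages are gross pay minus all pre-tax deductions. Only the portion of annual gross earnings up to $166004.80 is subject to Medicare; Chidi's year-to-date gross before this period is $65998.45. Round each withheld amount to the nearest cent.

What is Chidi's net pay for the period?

$2019.21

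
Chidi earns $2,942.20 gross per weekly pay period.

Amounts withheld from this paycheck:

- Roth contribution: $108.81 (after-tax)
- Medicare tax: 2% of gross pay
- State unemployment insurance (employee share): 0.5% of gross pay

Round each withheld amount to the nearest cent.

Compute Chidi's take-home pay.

$2,759.84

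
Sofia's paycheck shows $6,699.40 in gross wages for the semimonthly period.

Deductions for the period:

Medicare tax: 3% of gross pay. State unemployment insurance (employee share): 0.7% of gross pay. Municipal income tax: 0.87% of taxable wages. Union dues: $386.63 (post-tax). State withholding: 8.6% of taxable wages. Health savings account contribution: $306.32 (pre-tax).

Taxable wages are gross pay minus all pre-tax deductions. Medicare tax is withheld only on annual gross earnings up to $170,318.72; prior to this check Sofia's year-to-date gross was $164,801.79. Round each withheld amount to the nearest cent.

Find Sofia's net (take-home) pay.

$5,188.62

Health savings account contribution: $306.32
Taxable wages = $6,699.40 − $306.32 = $6,393.08
Municipal income tax: $6,393.08 × 0.0087 = $55.62
State withholding: $6,393.08 × 0.086 = $549.80
Medicare tax: only $170,318.72 − $164,801.79 = $5,516.93 of this check is subject → $5,516.93 × 0.03 = $165.51
State unemployment insurance (employee share): $6,699.40 × 0.007 = $46.90
Union dues: $386.63
Total deductions = $306.32 + $55.62 + $549.80 + $165.51 + $46.90 + $386.63 = $1,510.78
Net pay = $6,699.40 − $1,510.78 = $5,188.62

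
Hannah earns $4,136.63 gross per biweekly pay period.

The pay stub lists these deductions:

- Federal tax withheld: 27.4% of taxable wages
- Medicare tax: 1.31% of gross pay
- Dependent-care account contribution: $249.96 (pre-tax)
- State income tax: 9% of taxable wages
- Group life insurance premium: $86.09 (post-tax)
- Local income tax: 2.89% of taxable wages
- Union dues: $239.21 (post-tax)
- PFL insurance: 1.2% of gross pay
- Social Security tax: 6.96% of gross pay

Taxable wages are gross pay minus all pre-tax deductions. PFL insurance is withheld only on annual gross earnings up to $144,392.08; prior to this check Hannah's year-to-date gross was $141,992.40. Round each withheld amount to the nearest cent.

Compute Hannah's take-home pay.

$1,663.40

Dependent-care account contribution: $249.96
Taxable wages = $4,136.63 − $249.96 = $3,886.67
Federal tax withheld: $3,886.67 × 0.274 = $1,064.95
Local income tax: $3,886.67 × 0.0289 = $112.32
State income tax: $3,886.67 × 0.09 = $349.80
Social Security tax: $4,136.63 × 0.0696 = $287.91
PFL insurance: only $144,392.08 − $141,992.40 = $2,399.68 of this check is subject → $2,399.68 × 0.012 = $28.80
Medicare tax: $4,136.63 × 0.0131 = $54.19
Union dues: $239.21
Group life insurance premium: $86.09
Total deductions = $249.96 + $1,064.95 + $112.32 + $349.80 + $287.91 + $28.80 + $54.19 + $239.21 + $86.09 = $2,473.23
Net pay = $4,136.63 − $2,473.23 = $1,663.40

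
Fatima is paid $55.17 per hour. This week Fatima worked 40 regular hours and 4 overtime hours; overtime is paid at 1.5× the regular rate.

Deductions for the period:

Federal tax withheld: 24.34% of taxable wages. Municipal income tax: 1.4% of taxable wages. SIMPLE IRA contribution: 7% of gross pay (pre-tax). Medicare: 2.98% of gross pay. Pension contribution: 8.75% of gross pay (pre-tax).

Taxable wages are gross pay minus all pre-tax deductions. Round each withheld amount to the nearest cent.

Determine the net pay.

$1512.13

Regular pay: 40 × $55.17 = $2206.80
Overtime pay: 4 × $55.17 × 1.5 = $331.02
Gross pay = $2206.80 + $331.02 = $2537.82
SIMPLE IRA contribution: $2537.82 × 0.07 = $177.65
Pension contribution: $2537.82 × 0.0875 = $222.06
Pre-tax total = $177.65 + $222.06 = $399.71
Taxable wages = $2537.82 − $399.71 = $2138.11
Federal tax withheld: $2138.11 × 0.2434 = $520.42
Municipal income tax: $2138.11 × 0.014 = $29.93
Medicare: $2537.82 × 0.0298 = $75.63
Total deductions = $177.65 + $222.06 + $520.42 + $29.93 + $75.63 = $1025.69
Net pay = $2537.82 − $1025.69 = $1512.13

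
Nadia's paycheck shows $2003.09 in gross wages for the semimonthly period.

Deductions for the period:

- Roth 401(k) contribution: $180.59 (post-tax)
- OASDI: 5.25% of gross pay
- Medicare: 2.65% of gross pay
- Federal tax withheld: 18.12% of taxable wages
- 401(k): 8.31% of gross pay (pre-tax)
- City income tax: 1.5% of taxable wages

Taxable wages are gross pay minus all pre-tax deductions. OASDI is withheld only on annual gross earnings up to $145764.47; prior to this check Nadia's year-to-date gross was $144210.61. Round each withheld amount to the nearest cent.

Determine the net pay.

$1161.03

401(k): $2003.09 × 0.0831 = $166.46
Taxable wages = $2003.09 − $166.46 = $1836.63
Federal tax withheld: $1836.63 × 0.1812 = $332.80
City income tax: $1836.63 × 0.015 = $27.55
OASDI: only $145764.47 − $144210.61 = $1553.86 of this check is subject → $1553.86 × 0.0525 = $81.58
Medicare: $2003.09 × 0.0265 = $53.08
Roth 401(k) contribution: $180.59
Total deductions = $166.46 + $332.80 + $27.55 + $81.58 + $53.08 + $180.59 = $842.06
Net pay = $2003.09 − $842.06 = $1161.03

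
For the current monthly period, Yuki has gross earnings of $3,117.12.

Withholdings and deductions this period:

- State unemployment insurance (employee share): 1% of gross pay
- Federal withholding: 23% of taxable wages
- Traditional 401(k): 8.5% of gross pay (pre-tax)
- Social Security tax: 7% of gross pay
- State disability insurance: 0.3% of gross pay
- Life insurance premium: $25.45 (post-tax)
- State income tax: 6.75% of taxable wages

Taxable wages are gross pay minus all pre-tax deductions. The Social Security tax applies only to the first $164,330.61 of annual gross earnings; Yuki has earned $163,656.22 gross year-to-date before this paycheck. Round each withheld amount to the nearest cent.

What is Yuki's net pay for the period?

$1,890.46

Traditional 401(k): $3,117.12 × 0.085 = $264.96
Taxable wages = $3,117.12 − $264.96 = $2,852.16
Federal withholding: $2,852.16 × 0.23 = $656.00
State income tax: $2,852.16 × 0.0675 = $192.52
State disability insurance: $3,117.12 × 0.003 = $9.35
Social Security tax: only $164,330.61 − $163,656.22 = $674.39 of this check is subject → $674.39 × 0.07 = $47.21
State unemployment insurance (employee share): $3,117.12 × 0.01 = $31.17
Life insurance premium: $25.45
Total deductions = $264.96 + $656.00 + $192.52 + $9.35 + $47.21 + $31.17 + $25.45 = $1,226.66
Net pay = $3,117.12 − $1,226.66 = $1,890.46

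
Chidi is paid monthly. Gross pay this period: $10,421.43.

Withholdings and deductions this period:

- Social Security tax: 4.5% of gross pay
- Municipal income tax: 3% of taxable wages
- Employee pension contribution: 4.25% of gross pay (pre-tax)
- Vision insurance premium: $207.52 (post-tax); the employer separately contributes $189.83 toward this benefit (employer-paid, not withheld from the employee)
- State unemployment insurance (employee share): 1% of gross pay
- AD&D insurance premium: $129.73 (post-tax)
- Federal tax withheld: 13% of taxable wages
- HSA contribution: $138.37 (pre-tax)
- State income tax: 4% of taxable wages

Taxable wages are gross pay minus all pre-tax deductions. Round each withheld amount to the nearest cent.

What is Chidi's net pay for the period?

$6,961.70

HSA contribution: $138.37
Employee pension contribution: $10,421.43 × 0.0425 = $442.91
Pre-tax total = $138.37 + $442.91 = $581.28
Taxable wages = $10,421.43 − $581.28 = $9,840.15
State income tax: $9,840.15 × 0.04 = $393.61
Federal tax withheld: $9,840.15 × 0.13 = $1,279.22
Municipal income tax: $9,840.15 × 0.03 = $295.20
Social Security tax: $10,421.43 × 0.045 = $468.96
State unemployment insurance (employee share): $10,421.43 × 0.01 = $104.21
AD&D insurance premium: $129.73
Vision insurance premium: $207.52
(Employer's $189.83 toward vision insurance premium is not withheld from the employee.)
Total deductions = $138.37 + $442.91 + $393.61 + $1,279.22 + $295.20 + $468.96 + $104.21 + $129.73 + $207.52 = $3,459.73
Net pay = $10,421.43 − $3,459.73 = $6,961.70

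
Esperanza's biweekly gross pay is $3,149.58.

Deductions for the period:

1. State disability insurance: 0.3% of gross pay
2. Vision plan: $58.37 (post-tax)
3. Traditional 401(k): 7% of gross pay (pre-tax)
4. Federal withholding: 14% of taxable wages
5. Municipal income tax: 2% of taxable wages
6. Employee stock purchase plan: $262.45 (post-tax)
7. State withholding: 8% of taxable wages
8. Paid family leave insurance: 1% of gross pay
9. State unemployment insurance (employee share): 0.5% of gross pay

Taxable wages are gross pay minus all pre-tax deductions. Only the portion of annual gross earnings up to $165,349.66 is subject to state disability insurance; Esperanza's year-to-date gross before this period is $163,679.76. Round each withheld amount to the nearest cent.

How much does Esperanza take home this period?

$1,853.04

Traditional 401(k): $3,149.58 × 0.07 = $220.47
Taxable wages = $3,149.58 − $220.47 = $2,929.11
State withholding: $2,929.11 × 0.08 = $234.33
Municipal income tax: $2,929.11 × 0.02 = $58.58
Federal withholding: $2,929.11 × 0.14 = $410.08
Paid family leave insurance: $3,149.58 × 0.01 = $31.50
State disability insurance: only $165,349.66 − $163,679.76 = $1,669.90 of this check is subject → $1,669.90 × 0.003 = $5.01
State unemployment insurance (employee share): $3,149.58 × 0.005 = $15.75
Vision plan: $58.37
Employee stock purchase plan: $262.45
Total deductions = $220.47 + $234.33 + $58.58 + $410.08 + $31.50 + $5.01 + $15.75 + $58.37 + $262.45 = $1,296.54
Net pay = $3,149.58 − $1,296.54 = $1,853.04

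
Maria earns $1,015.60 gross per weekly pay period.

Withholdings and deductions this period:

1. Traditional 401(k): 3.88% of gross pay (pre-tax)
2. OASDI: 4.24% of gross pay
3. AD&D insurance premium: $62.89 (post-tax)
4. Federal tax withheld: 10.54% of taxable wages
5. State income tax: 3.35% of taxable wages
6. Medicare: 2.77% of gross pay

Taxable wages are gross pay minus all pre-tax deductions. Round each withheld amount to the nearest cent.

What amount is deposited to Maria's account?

Traditional 401(k): $1,015.60 × 0.0388 = $39.41
Taxable wages = $1,015.60 − $39.41 = $976.19
State income tax: $976.19 × 0.0335 = $32.70
Federal tax withheld: $976.19 × 0.1054 = $102.89
OASDI: $1,015.60 × 0.0424 = $43.06
Medicare: $1,015.60 × 0.0277 = $28.13
AD&D insurance premium: $62.89
Total deductions = $39.41 + $32.70 + $102.89 + $43.06 + $28.13 + $62.89 = $309.08
Net pay = $1,015.60 − $309.08 = $706.52

$706.52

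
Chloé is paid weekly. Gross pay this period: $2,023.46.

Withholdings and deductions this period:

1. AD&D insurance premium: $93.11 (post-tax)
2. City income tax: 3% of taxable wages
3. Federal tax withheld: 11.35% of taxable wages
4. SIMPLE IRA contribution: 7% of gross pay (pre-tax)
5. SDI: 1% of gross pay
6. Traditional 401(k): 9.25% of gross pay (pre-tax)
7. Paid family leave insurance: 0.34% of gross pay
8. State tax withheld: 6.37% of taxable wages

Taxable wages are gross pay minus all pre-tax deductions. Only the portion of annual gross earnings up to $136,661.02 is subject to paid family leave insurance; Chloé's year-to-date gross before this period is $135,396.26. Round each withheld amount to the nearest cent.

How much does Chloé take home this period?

$1,225.88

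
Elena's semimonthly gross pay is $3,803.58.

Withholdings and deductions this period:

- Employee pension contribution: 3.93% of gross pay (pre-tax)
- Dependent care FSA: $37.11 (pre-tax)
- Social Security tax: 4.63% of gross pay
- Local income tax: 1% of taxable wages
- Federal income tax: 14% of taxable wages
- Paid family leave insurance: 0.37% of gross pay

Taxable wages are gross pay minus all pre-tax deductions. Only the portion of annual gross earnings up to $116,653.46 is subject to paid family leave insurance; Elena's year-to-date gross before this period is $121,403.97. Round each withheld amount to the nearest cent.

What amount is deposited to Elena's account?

Dependent care FSA: $37.11
Employee pension contribution: $3,803.58 × 0.0393 = $149.48
Pre-tax total = $37.11 + $149.48 = $186.59
Taxable wages = $3,803.58 − $186.59 = $3,616.99
Local income tax: $3,616.99 × 0.01 = $36.17
Federal income tax: $3,616.99 × 0.14 = $506.38
Social Security tax: $3,803.58 × 0.0463 = $176.11
Paid family leave insurance: annual cap $116,653.46 already reached (YTD $121,403.97), so $0.00
Total deductions = $37.11 + $149.48 + $36.17 + $506.38 + $176.11 + $0.00 = $905.25
Net pay = $3,803.58 − $905.25 = $2,898.33

$2,898.33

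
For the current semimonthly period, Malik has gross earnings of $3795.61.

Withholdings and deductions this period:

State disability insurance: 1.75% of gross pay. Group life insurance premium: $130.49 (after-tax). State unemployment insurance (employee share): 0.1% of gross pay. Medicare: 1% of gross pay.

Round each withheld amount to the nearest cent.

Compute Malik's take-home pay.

State unemployment insurance (employee share): $3795.61 × 0.001 = $3.80
Medicare: $3795.61 × 0.01 = $37.96
State disability insurance: $3795.61 × 0.0175 = $66.42
Group life insurance premium: $130.49
Total deductions = $3.80 + $37.96 + $66.42 + $130.49 = $238.67
Net pay = $3795.61 − $238.67 = $3556.94

$3556.94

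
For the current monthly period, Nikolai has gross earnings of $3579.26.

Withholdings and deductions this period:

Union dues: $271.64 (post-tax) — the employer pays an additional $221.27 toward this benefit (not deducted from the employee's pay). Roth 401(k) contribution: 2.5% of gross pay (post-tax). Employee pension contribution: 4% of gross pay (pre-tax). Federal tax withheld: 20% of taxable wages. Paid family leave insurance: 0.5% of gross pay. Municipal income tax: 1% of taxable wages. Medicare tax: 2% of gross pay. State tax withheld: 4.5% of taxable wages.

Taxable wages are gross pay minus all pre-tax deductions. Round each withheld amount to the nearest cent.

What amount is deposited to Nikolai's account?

$2109.28

Employee pension contribution: $3579.26 × 0.04 = $143.17
Taxable wages = $3579.26 − $143.17 = $3436.09
Federal tax withheld: $3436.09 × 0.2 = $687.22
State tax withheld: $3436.09 × 0.045 = $154.62
Municipal income tax: $3436.09 × 0.01 = $34.36
Medicare tax: $3579.26 × 0.02 = $71.59
Paid family leave insurance: $3579.26 × 0.005 = $17.90
Union dues: $271.64
Roth 401(k) contribution: $3579.26 × 0.025 = $89.48
(Employer's $221.27 toward union dues is not withheld from the employee.)
Total deductions = $143.17 + $687.22 + $154.62 + $34.36 + $71.59 + $17.90 + $271.64 + $89.48 = $1469.98
Net pay = $3579.26 − $1469.98 = $2109.28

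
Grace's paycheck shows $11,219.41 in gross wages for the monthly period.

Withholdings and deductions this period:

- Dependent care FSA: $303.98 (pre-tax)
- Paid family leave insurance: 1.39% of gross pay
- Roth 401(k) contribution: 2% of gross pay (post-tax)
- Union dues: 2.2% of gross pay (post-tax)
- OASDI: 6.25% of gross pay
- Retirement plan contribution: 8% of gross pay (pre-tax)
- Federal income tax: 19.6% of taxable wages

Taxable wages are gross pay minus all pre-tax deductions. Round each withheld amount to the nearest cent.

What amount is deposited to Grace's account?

Dependent care FSA: $303.98
Retirement plan contribution: $11,219.41 × 0.08 = $897.55
Pre-tax total = $303.98 + $897.55 = $1,201.53
Taxable wages = $11,219.41 − $1,201.53 = $10,017.88
Federal income tax: $10,017.88 × 0.196 = $1,963.50
OASDI: $11,219.41 × 0.0625 = $701.21
Paid family leave insurance: $11,219.41 × 0.0139 = $155.95
Union dues: $11,219.41 × 0.022 = $246.83
Roth 401(k) contribution: $11,219.41 × 0.02 = $224.39
Total deductions = $303.98 + $897.55 + $1,963.50 + $701.21 + $155.95 + $246.83 + $224.39 = $4,493.41
Net pay = $11,219.41 − $4,493.41 = $6,726.00

$6,726.00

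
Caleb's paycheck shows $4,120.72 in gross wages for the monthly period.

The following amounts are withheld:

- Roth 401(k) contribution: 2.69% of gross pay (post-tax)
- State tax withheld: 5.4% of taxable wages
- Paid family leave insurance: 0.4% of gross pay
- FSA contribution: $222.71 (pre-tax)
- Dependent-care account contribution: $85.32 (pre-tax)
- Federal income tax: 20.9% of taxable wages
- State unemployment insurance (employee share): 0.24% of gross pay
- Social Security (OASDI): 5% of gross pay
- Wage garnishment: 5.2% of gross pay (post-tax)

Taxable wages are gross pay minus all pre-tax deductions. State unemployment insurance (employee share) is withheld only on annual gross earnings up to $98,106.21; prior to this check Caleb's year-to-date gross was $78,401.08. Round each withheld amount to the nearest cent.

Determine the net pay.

Dependent-care account contribution: $85.32
FSA contribution: $222.71
Pre-tax total = $85.32 + $222.71 = $308.03
Taxable wages = $4,120.72 − $308.03 = $3,812.69
Federal income tax: $3,812.69 × 0.209 = $796.85
State tax withheld: $3,812.69 × 0.054 = $205.89
Paid family leave insurance: $4,120.72 × 0.004 = $16.48
State unemployment insurance (employee share): cap not yet reached, full $4,120.72 is subject → $4,120.72 × 0.0024 = $9.89
Social Security (OASDI): $4,120.72 × 0.05 = $206.04
Roth 401(k) contribution: $4,120.72 × 0.0269 = $110.85
Wage garnishment: $4,120.72 × 0.052 = $214.28
Total deductions = $85.32 + $222.71 + $796.85 + $205.89 + $16.48 + $9.89 + $206.04 + $110.85 + $214.28 = $1,868.31
Net pay = $4,120.72 − $1,868.31 = $2,252.41

$2,252.41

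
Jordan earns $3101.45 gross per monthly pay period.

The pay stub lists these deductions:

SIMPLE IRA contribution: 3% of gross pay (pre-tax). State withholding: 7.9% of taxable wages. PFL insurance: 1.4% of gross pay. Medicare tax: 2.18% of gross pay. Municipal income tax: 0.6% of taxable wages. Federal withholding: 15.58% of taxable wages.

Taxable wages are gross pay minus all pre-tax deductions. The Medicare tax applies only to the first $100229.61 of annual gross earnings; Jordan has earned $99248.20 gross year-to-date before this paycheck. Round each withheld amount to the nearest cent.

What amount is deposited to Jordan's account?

SIMPLE IRA contribution: $3101.45 × 0.03 = $93.04
Taxable wages = $3101.45 − $93.04 = $3008.41
Federal withholding: $3008.41 × 0.1558 = $468.71
Municipal income tax: $3008.41 × 0.006 = $18.05
State withholding: $3008.41 × 0.079 = $237.66
Medicare tax: only $100229.61 − $99248.20 = $981.41 of this check is subject → $981.41 × 0.0218 = $21.39
PFL insurance: $3101.45 × 0.014 = $43.42
Total deductions = $93.04 + $468.71 + $18.05 + $237.66 + $21.39 + $43.42 = $882.27
Net pay = $3101.45 − $882.27 = $2219.18

$2219.18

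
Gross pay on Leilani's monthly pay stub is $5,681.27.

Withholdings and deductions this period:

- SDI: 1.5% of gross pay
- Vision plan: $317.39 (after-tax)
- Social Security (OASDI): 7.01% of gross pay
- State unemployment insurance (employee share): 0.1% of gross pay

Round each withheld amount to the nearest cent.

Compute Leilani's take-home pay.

Social Security (OASDI): $5,681.27 × 0.0701 = $398.26
State unemployment insurance (employee share): $5,681.27 × 0.001 = $5.68
SDI: $5,681.27 × 0.015 = $85.22
Vision plan: $317.39
Total deductions = $398.26 + $5.68 + $85.22 + $317.39 = $806.55
Net pay = $5,681.27 − $806.55 = $4,874.72

$4,874.72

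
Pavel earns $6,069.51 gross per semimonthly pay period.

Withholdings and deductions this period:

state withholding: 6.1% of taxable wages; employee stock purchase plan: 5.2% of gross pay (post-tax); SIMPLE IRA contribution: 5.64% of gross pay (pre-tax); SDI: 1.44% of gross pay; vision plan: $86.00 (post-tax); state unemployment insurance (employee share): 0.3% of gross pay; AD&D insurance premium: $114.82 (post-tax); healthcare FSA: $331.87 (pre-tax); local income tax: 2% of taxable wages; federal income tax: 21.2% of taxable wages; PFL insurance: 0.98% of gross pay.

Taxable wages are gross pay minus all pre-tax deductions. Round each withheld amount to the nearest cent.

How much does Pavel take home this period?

SIMPLE IRA contribution: $6,069.51 × 0.0564 = $342.32
Healthcare FSA: $331.87
Pre-tax total = $342.32 + $331.87 = $674.19
Taxable wages = $6,069.51 − $674.19 = $5,395.32
Local income tax: $5,395.32 × 0.02 = $107.91
State withholding: $5,395.32 × 0.061 = $329.11
Federal income tax: $5,395.32 × 0.212 = $1,143.81
SDI: $6,069.51 × 0.0144 = $87.40
PFL insurance: $6,069.51 × 0.0098 = $59.48
State unemployment insurance (employee share): $6,069.51 × 0.003 = $18.21
Vision plan: $86.00
Employee stock purchase plan: $6,069.51 × 0.052 = $315.61
AD&D insurance premium: $114.82
Total deductions = $342.32 + $331.87 + $107.91 + $329.11 + $1,143.81 + $87.40 + $59.48 + $18.21 + $86.00 + $315.61 + $114.82 = $2,936.54
Net pay = $6,069.51 − $2,936.54 = $3,132.97

$3,132.97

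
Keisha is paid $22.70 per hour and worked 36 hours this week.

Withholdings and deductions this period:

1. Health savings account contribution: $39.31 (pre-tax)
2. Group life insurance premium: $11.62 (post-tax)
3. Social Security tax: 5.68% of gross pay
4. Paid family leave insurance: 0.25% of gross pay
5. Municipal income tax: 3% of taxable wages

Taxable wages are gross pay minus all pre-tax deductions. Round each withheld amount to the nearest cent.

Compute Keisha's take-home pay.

Gross pay: 36 × $22.70 = $817.20
Health savings account contribution: $39.31
Taxable wages = $817.20 − $39.31 = $777.89
Municipal income tax: $777.89 × 0.03 = $23.34
Social Security tax: $817.20 × 0.0568 = $46.42
Paid family leave insurance: $817.20 × 0.0025 = $2.04
Group life insurance premium: $11.62
Total deductions = $39.31 + $23.34 + $46.42 + $2.04 + $11.62 = $122.73
Net pay = $817.20 − $122.73 = $694.47

$694.47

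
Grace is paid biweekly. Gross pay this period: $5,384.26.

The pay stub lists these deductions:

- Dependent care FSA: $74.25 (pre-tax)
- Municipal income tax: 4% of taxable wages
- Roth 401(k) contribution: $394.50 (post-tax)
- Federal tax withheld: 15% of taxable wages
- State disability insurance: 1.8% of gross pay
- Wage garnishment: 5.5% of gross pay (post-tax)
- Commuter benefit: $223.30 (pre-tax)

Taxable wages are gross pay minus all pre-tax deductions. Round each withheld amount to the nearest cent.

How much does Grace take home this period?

Commuter benefit: $223.30
Dependent care FSA: $74.25
Pre-tax total = $223.30 + $74.25 = $297.55
Taxable wages = $5,384.26 − $297.55 = $5,086.71
Federal tax withheld: $5,086.71 × 0.15 = $763.01
Municipal income tax: $5,086.71 × 0.04 = $203.47
State disability insurance: $5,384.26 × 0.018 = $96.92
Roth 401(k) contribution: $394.50
Wage garnishment: $5,384.26 × 0.055 = $296.13
Total deductions = $223.30 + $74.25 + $763.01 + $203.47 + $96.92 + $394.50 + $296.13 = $2,051.58
Net pay = $5,384.26 − $2,051.58 = $3,332.68

$3,332.68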